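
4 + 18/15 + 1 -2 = 21/5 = 4.20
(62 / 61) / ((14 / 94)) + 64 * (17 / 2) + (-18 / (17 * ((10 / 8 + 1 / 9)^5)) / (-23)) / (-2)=3711045191852450 / 6737317163899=550.82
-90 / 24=-15 / 4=-3.75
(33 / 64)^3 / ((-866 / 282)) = -0.04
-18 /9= -2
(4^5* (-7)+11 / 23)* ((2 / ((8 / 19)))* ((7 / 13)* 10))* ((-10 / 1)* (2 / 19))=4438350 / 23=192971.74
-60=-60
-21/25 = -0.84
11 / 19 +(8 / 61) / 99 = 66581 / 114741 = 0.58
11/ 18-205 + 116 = -1591/ 18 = -88.39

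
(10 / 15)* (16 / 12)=8 / 9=0.89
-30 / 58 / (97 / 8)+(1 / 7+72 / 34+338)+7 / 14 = 340.72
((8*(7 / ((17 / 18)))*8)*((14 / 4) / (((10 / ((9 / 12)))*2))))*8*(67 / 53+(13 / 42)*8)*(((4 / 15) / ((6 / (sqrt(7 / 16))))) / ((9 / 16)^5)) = 488904851456*sqrt(7) / 1330078725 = 972.51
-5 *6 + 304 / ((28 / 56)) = 578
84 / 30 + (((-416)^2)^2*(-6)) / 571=-898451366086 / 2855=-314693998.63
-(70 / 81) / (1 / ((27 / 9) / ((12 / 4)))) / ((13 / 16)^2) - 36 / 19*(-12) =5573168 / 260091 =21.43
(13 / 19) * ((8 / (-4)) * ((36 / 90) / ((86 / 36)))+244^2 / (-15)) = -33283432 / 12255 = -2715.91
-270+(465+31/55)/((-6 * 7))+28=-41759/165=-253.08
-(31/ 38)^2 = -961/ 1444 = -0.67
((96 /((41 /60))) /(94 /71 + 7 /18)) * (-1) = -82.02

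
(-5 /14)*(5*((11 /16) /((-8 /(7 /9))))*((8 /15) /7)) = 55 /6048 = 0.01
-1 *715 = -715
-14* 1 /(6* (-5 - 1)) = 7 /18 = 0.39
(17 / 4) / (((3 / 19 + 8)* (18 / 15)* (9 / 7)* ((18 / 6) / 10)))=11305 / 10044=1.13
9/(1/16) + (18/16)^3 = 74457/512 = 145.42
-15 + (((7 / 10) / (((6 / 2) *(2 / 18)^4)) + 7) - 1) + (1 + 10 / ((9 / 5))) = 137561 / 90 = 1528.46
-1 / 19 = -0.05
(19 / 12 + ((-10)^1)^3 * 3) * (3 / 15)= -35981 / 60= -599.68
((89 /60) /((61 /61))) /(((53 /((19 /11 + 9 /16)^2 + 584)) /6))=1624462977 /16417280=98.95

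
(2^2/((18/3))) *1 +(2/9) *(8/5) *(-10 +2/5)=-206/75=-2.75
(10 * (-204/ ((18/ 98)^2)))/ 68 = -889.26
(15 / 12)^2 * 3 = 75 / 16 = 4.69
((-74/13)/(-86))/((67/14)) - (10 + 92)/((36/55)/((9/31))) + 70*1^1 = 24.77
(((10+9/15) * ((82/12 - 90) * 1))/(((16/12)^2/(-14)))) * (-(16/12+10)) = -3147193/40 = -78679.82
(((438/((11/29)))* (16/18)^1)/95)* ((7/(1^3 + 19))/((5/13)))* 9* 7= 16182348/26125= 619.42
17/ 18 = 0.94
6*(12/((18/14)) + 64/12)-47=41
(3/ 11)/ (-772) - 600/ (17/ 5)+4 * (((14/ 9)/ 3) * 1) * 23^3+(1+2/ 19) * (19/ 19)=1855903942657/ 74058732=25059.89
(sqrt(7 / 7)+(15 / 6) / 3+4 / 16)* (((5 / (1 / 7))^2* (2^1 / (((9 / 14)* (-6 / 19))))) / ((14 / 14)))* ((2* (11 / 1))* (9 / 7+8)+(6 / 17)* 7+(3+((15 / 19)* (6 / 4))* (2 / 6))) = -5283774.40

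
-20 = -20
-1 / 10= -0.10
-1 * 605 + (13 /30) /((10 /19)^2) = -1810307 /3000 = -603.44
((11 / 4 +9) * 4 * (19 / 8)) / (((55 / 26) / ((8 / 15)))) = 23218 / 825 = 28.14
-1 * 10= -10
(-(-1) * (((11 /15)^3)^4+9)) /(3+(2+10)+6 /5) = 1170855469392346 /2101890673828125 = 0.56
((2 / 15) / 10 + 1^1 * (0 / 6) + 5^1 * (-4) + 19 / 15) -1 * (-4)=-368 / 25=-14.72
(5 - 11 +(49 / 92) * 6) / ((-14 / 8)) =258 / 161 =1.60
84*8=672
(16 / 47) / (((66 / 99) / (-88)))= -2112 / 47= -44.94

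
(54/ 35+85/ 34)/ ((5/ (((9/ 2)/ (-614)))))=-2547/ 429800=-0.01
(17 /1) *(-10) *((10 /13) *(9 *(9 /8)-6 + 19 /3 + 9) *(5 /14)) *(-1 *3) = 992375 /364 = 2726.30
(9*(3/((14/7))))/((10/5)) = 27/4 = 6.75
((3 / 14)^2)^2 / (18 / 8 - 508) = -81 / 19428892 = -0.00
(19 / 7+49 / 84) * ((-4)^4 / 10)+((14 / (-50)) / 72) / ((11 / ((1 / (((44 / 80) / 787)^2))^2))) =-75189115516887808 / 50731065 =-1482111907.50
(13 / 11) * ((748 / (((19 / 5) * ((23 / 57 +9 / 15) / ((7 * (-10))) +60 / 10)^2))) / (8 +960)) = 5786746875 / 862712055458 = 0.01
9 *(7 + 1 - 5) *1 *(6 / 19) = 162 / 19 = 8.53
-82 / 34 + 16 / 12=-55 / 51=-1.08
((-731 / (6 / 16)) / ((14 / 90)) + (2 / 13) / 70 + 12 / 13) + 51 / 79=-450385736 / 35945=-12529.86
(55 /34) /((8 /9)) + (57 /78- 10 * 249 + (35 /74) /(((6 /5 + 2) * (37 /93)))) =-24078813523 /9681568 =-2487.08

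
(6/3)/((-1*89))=-2/89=-0.02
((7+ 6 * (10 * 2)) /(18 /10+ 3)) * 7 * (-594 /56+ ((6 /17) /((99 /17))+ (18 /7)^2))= -16158845 /22176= -728.66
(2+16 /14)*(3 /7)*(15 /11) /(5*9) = 2 /49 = 0.04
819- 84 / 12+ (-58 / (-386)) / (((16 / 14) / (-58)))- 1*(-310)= 860297 / 772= 1114.37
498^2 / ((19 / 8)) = 1984032 / 19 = 104422.74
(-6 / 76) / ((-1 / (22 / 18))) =11 / 114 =0.10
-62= -62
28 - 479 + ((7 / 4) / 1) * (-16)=-479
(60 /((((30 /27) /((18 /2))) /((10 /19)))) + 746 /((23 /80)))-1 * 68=1215984 /437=2782.57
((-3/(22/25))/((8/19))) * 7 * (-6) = 29925/88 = 340.06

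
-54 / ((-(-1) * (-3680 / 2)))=27 / 920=0.03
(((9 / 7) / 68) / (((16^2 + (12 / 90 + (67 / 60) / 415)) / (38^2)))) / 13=24900 / 3036761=0.01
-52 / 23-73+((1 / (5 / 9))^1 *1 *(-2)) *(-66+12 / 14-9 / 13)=1692669 / 10465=161.75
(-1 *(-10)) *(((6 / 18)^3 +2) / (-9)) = -550 / 243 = -2.26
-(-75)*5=375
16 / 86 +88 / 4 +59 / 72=23.01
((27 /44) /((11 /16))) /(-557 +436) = -108 /14641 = -0.01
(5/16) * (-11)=-55/16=-3.44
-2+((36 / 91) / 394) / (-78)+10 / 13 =-286835 / 233051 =-1.23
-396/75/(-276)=11/575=0.02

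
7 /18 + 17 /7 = 355 /126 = 2.82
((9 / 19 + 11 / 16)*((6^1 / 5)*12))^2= 10093329 / 36100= 279.59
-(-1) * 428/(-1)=-428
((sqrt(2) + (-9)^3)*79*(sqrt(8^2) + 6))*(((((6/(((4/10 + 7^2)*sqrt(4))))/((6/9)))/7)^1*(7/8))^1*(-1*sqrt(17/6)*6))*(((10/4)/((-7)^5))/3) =5925*sqrt(102)*(-729 + sqrt(2))/9488752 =-4.59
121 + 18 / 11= 1349 / 11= 122.64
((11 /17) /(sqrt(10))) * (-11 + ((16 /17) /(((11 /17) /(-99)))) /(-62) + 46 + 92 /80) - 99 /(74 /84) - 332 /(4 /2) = -10300 /37 + 262383 * sqrt(10) /105400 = -270.51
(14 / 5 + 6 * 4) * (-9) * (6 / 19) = -7236 / 95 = -76.17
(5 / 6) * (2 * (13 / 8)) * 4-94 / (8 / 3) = -293 / 12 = -24.42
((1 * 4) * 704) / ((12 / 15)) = 3520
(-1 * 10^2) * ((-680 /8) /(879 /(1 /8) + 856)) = 125 /116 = 1.08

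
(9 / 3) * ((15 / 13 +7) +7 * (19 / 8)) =7731 / 104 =74.34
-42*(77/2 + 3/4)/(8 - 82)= 3297/148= 22.28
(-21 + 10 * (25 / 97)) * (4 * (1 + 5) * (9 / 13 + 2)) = -1501080 / 1261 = -1190.39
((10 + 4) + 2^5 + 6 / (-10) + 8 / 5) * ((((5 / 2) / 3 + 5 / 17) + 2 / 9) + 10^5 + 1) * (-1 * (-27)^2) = -116496937233 / 34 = -3426380506.85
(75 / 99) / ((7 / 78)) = 650 / 77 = 8.44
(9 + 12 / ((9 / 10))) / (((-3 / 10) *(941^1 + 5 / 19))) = -6365 / 80478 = -0.08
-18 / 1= -18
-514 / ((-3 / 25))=12850 / 3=4283.33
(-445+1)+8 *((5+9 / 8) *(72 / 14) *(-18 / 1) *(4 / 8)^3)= -1011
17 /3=5.67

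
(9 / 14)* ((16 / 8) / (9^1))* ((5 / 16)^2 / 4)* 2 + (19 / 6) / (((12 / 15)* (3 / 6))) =7.92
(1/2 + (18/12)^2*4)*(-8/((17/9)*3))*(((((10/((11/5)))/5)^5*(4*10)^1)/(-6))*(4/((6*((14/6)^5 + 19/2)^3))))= 11632180608000000/152988688242575665997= 0.00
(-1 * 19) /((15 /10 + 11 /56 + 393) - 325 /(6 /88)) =3192 /734491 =0.00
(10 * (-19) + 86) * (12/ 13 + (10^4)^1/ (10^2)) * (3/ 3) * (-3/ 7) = 31488/ 7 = 4498.29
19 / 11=1.73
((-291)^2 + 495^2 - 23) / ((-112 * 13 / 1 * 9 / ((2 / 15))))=-329683 / 98280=-3.35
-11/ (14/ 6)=-33/ 7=-4.71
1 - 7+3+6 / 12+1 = -3 / 2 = -1.50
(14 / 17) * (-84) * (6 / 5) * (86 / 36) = -16856 / 85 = -198.31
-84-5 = -89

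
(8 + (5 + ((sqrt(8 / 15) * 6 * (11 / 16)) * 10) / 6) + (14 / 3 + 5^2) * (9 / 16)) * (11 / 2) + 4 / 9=121 * sqrt(30) / 24 + 47153 / 288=191.34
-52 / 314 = -26 / 157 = -0.17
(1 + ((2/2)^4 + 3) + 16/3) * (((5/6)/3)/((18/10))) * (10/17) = 3875/4131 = 0.94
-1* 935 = -935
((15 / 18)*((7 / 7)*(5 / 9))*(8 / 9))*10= 1000 / 243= 4.12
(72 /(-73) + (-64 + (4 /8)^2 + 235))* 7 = 348019 /292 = 1191.85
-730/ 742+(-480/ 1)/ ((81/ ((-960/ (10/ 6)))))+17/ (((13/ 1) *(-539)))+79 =3889755169/ 1114113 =3491.35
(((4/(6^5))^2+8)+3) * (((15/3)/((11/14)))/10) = 290993479/41570496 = 7.00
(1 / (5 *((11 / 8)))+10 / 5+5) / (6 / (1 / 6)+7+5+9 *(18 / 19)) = 2489 / 19690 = 0.13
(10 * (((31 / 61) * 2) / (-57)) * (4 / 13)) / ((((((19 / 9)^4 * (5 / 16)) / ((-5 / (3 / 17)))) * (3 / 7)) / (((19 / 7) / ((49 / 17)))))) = 2786607360 / 5063883097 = 0.55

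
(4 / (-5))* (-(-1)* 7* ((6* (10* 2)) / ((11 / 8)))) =-5376 / 11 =-488.73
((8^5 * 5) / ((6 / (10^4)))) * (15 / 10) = 409600000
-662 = -662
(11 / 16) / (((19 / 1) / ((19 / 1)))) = 11 / 16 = 0.69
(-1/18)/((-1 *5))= 1/90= 0.01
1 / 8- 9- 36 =-359 / 8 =-44.88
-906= -906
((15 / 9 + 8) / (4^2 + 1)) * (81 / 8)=783 / 136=5.76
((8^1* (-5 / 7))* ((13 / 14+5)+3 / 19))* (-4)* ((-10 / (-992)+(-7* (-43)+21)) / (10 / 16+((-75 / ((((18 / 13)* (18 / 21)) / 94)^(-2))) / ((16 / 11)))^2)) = 28253932062794143126512 / 394229604244253123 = 71668.72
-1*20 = -20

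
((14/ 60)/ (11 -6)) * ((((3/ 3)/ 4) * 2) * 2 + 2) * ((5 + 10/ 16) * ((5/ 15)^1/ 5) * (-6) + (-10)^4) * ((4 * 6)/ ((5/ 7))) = 5878677/ 125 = 47029.42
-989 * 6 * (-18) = 106812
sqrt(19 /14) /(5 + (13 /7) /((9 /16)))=9*sqrt(266) /1046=0.14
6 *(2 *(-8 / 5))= -96 / 5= -19.20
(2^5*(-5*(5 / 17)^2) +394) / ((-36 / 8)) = -73244 / 867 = -84.48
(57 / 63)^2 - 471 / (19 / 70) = -14532911 / 8379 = -1734.44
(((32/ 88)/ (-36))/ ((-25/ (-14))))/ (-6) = 7/ 7425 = 0.00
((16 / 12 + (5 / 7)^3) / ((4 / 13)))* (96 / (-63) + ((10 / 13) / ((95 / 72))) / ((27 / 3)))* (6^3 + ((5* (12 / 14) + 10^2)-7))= -2416191844 / 957999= -2522.12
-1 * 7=-7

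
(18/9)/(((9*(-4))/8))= -4/9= -0.44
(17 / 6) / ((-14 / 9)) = -1.82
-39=-39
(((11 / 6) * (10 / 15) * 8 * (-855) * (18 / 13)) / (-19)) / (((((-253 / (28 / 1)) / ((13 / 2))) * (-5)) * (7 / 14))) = 4032 / 23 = 175.30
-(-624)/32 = 39/2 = 19.50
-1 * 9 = -9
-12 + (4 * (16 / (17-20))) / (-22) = -364 / 33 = -11.03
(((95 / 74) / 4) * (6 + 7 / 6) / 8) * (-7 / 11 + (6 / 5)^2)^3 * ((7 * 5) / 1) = 61730091059 / 11819280000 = 5.22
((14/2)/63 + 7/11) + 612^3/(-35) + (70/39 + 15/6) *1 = -590014214407/90090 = -6549164.33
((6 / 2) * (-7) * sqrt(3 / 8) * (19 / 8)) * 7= -2793 * sqrt(6) / 32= -213.79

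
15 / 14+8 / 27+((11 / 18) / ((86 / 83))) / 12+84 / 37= 3.69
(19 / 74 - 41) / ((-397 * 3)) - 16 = -15.97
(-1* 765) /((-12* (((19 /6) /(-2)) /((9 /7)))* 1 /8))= -55080 /133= -414.14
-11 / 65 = -0.17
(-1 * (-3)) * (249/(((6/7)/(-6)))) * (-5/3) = 8715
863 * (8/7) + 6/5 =34562/35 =987.49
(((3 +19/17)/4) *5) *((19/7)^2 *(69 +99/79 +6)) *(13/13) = 27183300/9401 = 2891.53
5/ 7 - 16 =-107/ 7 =-15.29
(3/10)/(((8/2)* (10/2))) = 3/200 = 0.02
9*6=54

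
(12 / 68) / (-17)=-3 / 289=-0.01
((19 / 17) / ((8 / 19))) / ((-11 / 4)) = -361 / 374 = -0.97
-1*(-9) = 9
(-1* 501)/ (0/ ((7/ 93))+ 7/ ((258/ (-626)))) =64629/ 2191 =29.50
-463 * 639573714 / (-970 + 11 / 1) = 296122629582 / 959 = 308782721.15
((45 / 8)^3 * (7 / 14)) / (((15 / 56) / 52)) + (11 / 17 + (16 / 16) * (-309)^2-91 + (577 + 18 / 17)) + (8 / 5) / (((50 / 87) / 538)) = 114742.28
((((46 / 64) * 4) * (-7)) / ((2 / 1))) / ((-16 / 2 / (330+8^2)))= 31717 / 64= 495.58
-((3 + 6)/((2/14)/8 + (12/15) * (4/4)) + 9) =-4581/229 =-20.00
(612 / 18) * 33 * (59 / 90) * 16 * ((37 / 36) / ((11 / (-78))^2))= 608170.57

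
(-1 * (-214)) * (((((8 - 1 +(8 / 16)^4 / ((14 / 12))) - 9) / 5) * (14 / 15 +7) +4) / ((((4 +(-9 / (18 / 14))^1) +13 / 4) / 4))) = 234116 / 75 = 3121.55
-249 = -249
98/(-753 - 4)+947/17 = 715213/12869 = 55.58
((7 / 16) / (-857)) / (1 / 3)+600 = 8227179 / 13712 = 600.00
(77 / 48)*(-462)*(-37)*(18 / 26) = 1974357 / 104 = 18984.20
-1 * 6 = -6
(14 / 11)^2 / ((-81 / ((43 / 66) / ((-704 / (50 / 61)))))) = 52675 / 3472376688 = 0.00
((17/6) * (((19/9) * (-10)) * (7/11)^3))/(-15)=110789/107811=1.03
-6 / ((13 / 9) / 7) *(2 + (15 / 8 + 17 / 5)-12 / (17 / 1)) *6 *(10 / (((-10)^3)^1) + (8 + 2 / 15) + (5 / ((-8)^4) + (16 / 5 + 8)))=-5011969832289 / 226304000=-22147.07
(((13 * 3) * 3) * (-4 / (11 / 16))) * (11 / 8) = -936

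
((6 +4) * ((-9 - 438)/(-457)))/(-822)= -745/62609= -0.01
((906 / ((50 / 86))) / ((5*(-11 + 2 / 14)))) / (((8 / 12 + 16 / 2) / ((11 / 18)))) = -499961 / 247000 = -2.02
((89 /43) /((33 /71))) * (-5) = -31595 /1419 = -22.27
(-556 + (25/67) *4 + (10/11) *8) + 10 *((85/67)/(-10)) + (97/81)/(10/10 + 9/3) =-548.20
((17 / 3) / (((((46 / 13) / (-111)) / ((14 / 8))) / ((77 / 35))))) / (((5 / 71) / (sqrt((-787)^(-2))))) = -44703659 / 3620200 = -12.35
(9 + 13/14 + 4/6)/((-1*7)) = -445/294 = -1.51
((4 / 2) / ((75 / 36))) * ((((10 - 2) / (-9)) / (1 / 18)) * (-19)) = 7296 / 25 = 291.84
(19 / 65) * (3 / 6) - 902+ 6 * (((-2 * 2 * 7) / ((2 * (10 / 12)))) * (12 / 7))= -27941 / 26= -1074.65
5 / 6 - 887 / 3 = -1769 / 6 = -294.83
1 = 1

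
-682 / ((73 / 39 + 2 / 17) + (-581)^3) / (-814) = -20553 / 4811091816868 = -0.00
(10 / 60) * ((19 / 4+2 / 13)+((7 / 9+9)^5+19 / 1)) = 274493994643 / 18423288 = 14899.29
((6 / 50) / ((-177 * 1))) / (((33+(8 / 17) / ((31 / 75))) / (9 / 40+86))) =-1817623 / 1061469000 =-0.00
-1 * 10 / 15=-2 / 3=-0.67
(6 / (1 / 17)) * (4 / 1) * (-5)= -2040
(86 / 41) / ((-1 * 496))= -43 / 10168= -0.00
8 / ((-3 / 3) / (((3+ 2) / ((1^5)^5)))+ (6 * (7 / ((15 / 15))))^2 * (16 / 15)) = 40 / 9407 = 0.00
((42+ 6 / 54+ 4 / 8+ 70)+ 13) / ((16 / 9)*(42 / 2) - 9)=133 / 30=4.43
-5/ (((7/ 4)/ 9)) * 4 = -720/ 7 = -102.86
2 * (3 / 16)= 3 / 8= 0.38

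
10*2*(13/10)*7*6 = 1092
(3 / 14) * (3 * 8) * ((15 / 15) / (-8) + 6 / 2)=207 / 14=14.79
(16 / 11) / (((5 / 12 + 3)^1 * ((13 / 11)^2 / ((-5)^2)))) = 52800 / 6929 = 7.62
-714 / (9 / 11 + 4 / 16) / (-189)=1496 / 423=3.54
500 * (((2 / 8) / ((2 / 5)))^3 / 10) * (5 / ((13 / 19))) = 296875 / 3328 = 89.21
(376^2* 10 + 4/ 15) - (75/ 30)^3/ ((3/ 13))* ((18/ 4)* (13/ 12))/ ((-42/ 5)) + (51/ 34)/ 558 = 589045450499/ 416640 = 1413799.56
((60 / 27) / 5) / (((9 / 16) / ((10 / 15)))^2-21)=-0.02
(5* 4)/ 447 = 20/ 447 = 0.04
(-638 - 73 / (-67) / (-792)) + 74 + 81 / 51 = -507346145 / 902088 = -562.41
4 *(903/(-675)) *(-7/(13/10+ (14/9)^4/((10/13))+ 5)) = 1755432/651965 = 2.69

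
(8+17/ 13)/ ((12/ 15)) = 605/ 52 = 11.63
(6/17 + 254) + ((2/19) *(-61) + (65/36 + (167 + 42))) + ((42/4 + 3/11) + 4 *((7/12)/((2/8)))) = 61247915/127908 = 478.84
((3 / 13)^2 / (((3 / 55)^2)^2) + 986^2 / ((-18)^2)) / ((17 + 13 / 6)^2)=493723624 / 20115225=24.54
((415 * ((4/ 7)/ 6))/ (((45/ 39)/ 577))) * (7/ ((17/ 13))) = 16187158/ 153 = 105798.42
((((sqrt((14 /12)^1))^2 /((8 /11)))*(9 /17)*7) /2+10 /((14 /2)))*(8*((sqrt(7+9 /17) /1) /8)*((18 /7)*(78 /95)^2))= 458827902*sqrt(34) /127803025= 20.93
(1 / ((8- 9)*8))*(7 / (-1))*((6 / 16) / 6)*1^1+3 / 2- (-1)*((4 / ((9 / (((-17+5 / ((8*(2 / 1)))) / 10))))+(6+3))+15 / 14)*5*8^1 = 1007315 / 2688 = 374.75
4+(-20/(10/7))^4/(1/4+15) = 153908/61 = 2523.08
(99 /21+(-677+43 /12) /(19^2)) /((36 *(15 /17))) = 1468613 /16374960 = 0.09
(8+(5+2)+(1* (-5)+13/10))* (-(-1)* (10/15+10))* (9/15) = 1808/25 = 72.32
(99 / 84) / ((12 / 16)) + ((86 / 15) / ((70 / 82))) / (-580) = 237487 / 152250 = 1.56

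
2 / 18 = 1 / 9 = 0.11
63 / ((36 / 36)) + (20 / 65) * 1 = 823 / 13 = 63.31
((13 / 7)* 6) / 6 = 13 / 7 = 1.86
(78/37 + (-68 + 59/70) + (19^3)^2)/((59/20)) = 15947734.22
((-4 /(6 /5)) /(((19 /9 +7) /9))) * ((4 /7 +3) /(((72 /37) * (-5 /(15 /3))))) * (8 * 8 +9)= 1012875 /2296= 441.15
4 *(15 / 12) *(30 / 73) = 150 / 73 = 2.05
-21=-21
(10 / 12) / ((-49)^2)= 5 / 14406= 0.00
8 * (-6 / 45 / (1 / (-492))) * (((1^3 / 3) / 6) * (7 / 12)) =2296 / 135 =17.01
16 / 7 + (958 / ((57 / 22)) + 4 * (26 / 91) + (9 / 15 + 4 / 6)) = 249009 / 665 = 374.45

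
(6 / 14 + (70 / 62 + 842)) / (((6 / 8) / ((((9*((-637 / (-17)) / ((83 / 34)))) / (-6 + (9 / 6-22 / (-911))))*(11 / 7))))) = -1144643193408 / 20982815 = -54551.46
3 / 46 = 0.07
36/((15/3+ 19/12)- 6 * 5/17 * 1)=7344/983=7.47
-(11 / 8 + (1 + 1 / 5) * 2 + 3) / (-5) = 1.36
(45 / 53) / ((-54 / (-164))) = 410 / 159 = 2.58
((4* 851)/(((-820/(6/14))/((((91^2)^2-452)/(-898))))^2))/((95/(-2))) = -21425440985534259/187690531000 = -114153.02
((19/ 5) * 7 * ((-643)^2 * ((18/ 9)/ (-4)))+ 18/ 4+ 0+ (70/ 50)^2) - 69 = -137473356/ 25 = -5498934.24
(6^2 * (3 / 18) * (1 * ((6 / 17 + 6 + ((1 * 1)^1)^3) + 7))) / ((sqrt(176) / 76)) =27816 * sqrt(11) / 187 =493.34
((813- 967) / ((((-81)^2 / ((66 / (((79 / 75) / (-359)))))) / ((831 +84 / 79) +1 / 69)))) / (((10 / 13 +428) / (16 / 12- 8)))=-17929216849544000 / 2624756531301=-6830.81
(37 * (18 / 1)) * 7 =4662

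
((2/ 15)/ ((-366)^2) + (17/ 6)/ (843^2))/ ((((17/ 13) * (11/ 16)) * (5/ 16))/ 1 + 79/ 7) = 4603825408/ 10687977935903295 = 0.00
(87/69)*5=145/23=6.30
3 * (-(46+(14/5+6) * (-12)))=894/5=178.80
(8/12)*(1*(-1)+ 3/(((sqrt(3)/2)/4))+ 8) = 14/3+ 16*sqrt(3)/3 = 13.90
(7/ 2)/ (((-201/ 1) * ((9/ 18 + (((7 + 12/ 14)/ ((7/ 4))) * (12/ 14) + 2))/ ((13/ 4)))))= -2401/ 269340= -0.01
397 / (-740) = -397 / 740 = -0.54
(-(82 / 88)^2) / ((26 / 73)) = -2.44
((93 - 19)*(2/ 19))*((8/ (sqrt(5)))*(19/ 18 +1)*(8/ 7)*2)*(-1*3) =-350464*sqrt(5)/ 1995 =-392.81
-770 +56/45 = -34594/45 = -768.76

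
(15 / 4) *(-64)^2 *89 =1367040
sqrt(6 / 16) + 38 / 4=sqrt(6) / 4 + 19 / 2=10.11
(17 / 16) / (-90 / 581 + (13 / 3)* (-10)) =-29631 / 1212800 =-0.02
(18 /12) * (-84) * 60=-7560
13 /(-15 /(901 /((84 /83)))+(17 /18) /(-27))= -472478994 /1883671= -250.83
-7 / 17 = -0.41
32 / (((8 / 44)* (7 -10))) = -176 / 3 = -58.67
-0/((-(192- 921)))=0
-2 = -2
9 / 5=1.80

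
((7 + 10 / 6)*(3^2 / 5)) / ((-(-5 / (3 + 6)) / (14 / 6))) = 1638 / 25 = 65.52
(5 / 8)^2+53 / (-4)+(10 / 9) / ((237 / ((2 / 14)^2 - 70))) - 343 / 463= -1597649511 / 114705472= -13.93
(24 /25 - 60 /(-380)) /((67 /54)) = 28674 /31825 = 0.90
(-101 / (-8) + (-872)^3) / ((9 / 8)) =-5304438683 / 9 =-589382075.89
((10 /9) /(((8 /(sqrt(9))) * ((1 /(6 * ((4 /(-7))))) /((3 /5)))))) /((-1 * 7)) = 0.12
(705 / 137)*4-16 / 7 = 17548 / 959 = 18.30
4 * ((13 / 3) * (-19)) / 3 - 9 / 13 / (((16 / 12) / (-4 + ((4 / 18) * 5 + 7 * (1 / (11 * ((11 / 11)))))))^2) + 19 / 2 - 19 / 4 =-24237613 / 226512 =-107.00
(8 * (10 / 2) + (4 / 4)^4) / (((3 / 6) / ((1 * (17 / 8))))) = 697 / 4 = 174.25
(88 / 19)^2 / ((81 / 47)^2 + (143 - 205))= -0.36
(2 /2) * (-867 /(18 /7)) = -2023 /6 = -337.17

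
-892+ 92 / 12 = -2653 / 3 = -884.33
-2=-2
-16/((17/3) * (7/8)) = -384/119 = -3.23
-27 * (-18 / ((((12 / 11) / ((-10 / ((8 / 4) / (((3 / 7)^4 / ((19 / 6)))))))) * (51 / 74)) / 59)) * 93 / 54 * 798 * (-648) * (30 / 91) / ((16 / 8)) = 158242509889200 / 530621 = 298221347.99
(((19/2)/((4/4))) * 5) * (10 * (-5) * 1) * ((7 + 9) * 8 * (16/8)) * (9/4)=-1368000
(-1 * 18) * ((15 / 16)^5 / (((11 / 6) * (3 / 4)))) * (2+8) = -34171875 / 360448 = -94.80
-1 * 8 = -8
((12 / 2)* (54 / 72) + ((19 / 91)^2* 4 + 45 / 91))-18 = -212509 / 16562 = -12.83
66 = 66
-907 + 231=-676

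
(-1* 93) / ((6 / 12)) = -186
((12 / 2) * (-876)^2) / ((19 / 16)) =3877268.21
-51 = -51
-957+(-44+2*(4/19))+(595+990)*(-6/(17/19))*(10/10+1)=-7189407/323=-22258.23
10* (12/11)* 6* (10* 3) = 21600/11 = 1963.64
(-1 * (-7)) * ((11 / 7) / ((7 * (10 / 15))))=33 / 14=2.36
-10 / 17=-0.59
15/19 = 0.79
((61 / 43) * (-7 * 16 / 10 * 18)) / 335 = -61488 / 72025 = -0.85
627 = 627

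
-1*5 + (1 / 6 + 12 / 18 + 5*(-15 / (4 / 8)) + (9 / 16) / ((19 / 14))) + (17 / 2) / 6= -23155 / 152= -152.34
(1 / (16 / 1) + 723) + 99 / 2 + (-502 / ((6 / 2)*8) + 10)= 36559 / 48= 761.65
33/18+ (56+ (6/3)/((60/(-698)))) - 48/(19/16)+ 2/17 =-55589/9690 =-5.74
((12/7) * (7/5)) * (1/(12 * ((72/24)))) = 1/15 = 0.07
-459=-459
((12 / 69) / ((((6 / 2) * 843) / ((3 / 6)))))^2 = 4 / 3383399889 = 0.00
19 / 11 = 1.73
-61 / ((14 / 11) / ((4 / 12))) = -671 / 42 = -15.98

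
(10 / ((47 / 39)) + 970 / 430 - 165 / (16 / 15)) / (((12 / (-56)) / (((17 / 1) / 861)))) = 79232087 / 5965992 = 13.28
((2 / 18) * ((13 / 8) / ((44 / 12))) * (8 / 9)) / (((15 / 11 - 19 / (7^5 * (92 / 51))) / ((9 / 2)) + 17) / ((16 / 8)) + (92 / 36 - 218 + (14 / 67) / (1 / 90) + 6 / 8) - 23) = -336694631 / 1617180508560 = -0.00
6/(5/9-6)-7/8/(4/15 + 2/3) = -1599/784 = -2.04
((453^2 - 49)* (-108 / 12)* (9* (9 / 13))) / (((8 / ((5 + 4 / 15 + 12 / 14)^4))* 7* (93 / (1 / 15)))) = -876751647757529 / 4233263125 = -207110.12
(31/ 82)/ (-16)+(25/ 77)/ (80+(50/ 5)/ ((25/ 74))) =-0.02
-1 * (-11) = 11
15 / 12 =1.25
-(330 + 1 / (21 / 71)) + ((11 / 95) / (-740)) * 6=-246085843 / 738150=-333.38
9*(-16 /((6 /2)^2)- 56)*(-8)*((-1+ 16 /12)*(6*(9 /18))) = 4160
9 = 9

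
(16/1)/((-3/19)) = -304/3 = -101.33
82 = 82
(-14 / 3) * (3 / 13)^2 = -42 / 169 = -0.25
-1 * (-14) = 14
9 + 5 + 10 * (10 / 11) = 254 / 11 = 23.09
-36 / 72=-1 / 2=-0.50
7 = 7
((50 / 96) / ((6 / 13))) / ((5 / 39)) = 845 / 96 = 8.80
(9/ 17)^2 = 0.28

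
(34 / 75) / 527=2 / 2325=0.00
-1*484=-484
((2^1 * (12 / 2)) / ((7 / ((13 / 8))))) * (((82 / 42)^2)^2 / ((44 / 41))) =1506130613 / 39933432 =37.72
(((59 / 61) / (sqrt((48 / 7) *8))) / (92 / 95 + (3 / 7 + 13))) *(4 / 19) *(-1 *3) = -2065 *sqrt(42) / 2336056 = -0.01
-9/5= -1.80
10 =10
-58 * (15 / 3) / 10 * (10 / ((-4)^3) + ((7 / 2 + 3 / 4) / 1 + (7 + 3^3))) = -35351 / 32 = -1104.72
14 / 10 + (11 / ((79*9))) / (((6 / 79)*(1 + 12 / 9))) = 937 / 630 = 1.49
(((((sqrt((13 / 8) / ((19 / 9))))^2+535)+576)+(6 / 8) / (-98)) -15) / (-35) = -2042171 / 65170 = -31.34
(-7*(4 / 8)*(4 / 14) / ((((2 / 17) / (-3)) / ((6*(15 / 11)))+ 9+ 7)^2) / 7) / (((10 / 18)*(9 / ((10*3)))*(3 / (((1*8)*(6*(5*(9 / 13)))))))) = -22753548000 / 122627111971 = -0.19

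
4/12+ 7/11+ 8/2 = 164/33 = 4.97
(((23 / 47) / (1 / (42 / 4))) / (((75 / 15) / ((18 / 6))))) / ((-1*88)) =-1449 / 41360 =-0.04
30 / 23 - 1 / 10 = 277 / 230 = 1.20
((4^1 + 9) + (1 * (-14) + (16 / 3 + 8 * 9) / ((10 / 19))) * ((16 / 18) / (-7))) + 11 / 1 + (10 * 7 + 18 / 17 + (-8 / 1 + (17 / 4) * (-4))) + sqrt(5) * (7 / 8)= 55.13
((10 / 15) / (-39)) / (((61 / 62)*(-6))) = 62 / 21411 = 0.00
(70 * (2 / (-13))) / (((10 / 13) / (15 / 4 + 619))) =-17437 / 2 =-8718.50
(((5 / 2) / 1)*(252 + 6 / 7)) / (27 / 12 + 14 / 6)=10620 / 77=137.92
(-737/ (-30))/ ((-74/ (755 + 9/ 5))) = -697202/ 2775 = -251.24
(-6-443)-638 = -1087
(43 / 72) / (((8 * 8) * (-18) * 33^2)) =-43 / 90326016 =-0.00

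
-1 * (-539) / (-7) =-77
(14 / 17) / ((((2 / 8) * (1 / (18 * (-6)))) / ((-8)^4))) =-24772608 / 17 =-1457212.24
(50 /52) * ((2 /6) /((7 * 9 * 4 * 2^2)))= 25 /78624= 0.00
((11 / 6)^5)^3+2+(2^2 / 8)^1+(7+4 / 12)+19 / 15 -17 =8878.37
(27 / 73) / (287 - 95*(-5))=0.00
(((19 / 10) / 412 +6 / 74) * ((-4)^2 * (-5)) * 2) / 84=-13063 / 80031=-0.16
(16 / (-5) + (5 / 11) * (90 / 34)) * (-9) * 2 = 33606 / 935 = 35.94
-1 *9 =-9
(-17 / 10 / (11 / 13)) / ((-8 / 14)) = 1547 / 440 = 3.52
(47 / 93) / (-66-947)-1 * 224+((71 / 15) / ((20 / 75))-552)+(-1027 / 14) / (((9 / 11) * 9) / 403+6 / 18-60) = -792037810660783 / 1046256514464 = -757.02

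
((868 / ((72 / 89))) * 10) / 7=13795 / 9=1532.78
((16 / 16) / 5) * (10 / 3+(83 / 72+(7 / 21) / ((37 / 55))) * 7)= 39617 / 13320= 2.97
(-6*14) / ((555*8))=-7 / 370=-0.02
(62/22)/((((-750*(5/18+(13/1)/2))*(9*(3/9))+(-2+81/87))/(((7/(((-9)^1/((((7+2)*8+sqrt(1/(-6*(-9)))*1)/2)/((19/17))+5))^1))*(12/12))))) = 0.01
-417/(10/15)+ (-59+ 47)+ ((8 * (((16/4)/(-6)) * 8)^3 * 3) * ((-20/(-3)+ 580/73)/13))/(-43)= -1195065775/2203578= -542.33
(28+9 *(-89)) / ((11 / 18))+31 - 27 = -13870 / 11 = -1260.91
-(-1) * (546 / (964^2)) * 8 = 273 / 58081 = 0.00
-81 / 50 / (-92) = 0.02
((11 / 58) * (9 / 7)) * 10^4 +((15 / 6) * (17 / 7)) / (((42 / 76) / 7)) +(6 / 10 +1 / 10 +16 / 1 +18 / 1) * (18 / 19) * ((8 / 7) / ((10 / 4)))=2530.36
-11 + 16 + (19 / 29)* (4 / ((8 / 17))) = 613 / 58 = 10.57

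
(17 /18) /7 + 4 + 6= 1277 /126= 10.13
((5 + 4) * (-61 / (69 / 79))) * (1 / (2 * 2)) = -14457 / 92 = -157.14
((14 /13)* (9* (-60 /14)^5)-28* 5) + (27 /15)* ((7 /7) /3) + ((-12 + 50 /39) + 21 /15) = -14162.11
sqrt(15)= 3.87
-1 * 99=-99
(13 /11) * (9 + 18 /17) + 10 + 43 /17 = 4566 /187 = 24.42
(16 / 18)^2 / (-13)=-64 / 1053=-0.06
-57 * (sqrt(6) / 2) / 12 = -19 * sqrt(6) / 8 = -5.82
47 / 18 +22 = 443 / 18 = 24.61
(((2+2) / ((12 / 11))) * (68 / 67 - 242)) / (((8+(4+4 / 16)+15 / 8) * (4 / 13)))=-1539252 / 7571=-203.31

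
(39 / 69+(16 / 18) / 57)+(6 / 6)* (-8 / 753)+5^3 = 371882264 / 2961549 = 125.57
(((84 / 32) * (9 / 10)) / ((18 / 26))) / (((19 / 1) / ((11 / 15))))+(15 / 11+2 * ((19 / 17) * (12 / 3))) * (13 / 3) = 190949161 / 4263600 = 44.79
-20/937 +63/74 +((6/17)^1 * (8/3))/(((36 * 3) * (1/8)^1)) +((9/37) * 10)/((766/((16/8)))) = 298500395/329443578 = 0.91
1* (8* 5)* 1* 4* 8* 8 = 10240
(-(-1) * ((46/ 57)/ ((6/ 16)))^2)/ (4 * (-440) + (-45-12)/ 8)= -1083392/ 413380017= -0.00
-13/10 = -1.30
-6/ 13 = -0.46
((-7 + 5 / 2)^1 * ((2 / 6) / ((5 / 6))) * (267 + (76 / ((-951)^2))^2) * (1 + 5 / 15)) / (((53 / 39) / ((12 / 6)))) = -22712590375866872 / 24083823303585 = -943.06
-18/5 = -3.60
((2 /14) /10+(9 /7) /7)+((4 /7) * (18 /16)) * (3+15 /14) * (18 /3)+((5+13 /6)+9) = 47141 /1470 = 32.07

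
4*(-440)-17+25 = -1752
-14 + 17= 3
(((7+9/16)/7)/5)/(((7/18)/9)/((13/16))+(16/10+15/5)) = 127413/2743888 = 0.05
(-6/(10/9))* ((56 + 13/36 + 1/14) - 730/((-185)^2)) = -291917859/958300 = -304.62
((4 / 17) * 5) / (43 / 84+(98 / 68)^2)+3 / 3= 5713 / 3928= 1.45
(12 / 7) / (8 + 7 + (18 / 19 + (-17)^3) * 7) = -114 / 2285563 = -0.00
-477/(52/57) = -27189/52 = -522.87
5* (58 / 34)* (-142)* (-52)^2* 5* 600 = -167026080000 / 17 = -9825063529.41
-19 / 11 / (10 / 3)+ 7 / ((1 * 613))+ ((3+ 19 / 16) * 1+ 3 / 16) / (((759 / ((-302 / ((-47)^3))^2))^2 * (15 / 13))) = -623798182428725567765903788183 / 1230947629310497326531408251190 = -0.51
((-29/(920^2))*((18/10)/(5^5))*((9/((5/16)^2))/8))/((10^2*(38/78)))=-91611/19630859375000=-0.00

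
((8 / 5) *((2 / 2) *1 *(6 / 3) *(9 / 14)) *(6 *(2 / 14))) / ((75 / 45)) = 1296 / 1225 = 1.06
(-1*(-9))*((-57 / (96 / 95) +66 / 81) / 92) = -48031 / 8832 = -5.44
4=4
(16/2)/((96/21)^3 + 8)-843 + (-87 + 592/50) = -918.08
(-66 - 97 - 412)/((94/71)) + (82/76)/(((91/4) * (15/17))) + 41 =-958711849/2437890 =-393.25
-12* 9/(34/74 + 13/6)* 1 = -23976/583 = -41.13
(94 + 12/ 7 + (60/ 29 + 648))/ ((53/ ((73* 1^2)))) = 11051762/ 10759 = 1027.21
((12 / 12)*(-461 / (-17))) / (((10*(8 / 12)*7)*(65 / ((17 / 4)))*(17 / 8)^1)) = 1383 / 77350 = 0.02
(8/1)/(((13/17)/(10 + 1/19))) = 105.17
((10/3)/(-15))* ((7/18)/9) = -0.01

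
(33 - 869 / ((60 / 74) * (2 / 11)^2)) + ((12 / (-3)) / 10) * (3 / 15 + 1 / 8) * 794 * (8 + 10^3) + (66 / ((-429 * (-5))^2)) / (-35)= -5326235279381 / 39039000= -136433.70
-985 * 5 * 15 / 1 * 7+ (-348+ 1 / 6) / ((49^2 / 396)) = -1241754867 / 2401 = -517182.37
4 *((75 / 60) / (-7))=-5 / 7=-0.71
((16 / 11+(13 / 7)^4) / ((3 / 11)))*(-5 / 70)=-117529 / 33614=-3.50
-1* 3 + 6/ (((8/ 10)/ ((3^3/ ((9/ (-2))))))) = -48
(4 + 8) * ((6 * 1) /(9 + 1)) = 36 /5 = 7.20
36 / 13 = 2.77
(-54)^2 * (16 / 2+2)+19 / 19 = 29161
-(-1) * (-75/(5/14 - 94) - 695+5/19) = -303250/437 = -693.94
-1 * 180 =-180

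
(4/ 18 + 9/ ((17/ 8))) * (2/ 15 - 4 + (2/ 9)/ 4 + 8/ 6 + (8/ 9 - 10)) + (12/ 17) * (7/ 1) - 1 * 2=-335413/ 6885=-48.72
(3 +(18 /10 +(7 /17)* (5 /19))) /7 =7927 /11305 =0.70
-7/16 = -0.44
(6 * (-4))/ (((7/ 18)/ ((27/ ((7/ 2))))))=-23328/ 49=-476.08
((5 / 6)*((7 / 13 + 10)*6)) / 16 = 685 / 208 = 3.29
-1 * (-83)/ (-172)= -83/ 172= -0.48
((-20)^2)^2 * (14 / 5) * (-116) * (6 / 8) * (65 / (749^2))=-361920000 / 80143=-4515.93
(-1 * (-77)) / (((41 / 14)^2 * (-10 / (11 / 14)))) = -5929 / 8405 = -0.71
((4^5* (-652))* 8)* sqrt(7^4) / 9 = -261718016 / 9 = -29079779.56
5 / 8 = 0.62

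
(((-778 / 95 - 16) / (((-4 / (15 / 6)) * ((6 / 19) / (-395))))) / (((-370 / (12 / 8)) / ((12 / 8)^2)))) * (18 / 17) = 7352451 / 40256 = 182.64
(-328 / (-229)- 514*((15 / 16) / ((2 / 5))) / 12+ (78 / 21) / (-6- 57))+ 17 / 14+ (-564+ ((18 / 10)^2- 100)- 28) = -127094734349 / 161582400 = -786.56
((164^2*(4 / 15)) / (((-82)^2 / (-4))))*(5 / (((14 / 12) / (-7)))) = 128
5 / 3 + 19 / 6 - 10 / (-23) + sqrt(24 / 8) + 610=sqrt(3) + 84907 / 138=617.00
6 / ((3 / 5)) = 10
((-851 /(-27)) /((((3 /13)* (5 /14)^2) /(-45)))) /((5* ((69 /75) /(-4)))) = 377104 /9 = 41900.44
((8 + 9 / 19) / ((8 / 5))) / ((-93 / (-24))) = 805 / 589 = 1.37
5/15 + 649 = 1948/3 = 649.33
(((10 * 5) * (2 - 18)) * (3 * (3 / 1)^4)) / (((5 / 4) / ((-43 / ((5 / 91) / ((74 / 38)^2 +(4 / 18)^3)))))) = 501309268096 / 1083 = 462889444.23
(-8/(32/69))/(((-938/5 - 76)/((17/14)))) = 5865/73808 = 0.08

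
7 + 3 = 10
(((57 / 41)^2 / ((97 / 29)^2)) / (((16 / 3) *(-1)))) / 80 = -8197227 / 20245157120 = -0.00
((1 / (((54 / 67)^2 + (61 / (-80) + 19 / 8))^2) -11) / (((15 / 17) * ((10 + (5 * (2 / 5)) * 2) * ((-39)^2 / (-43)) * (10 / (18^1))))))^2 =554434541609295599383232531329 / 279867320281876039907552595022500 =0.00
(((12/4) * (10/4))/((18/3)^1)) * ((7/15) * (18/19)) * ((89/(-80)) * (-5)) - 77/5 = -37471/3040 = -12.33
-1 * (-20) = 20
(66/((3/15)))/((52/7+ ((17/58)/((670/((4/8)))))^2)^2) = 589985295472783795200000/98659261565125306505329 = 5.98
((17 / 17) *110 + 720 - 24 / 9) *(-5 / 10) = -413.67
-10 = -10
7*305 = 2135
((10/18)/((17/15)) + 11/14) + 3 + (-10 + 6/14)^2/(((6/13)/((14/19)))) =97245/646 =150.53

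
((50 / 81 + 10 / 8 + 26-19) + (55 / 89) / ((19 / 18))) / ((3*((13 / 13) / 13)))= 67327039 / 1643652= 40.96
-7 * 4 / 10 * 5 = -14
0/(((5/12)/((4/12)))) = 0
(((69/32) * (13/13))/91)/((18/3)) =23/5824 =0.00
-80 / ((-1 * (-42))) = -40 / 21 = -1.90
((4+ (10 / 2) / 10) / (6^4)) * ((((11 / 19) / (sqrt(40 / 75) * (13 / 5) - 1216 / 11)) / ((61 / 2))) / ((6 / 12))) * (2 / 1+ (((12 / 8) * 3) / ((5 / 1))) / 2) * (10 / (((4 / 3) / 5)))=-529375 / 4830610984 - 3028025 * sqrt(30) / 8811034434816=-0.00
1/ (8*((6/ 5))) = 5/ 48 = 0.10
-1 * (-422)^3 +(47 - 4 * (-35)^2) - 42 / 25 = 75146593.32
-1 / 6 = -0.17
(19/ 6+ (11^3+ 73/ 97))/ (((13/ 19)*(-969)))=-776923/ 385866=-2.01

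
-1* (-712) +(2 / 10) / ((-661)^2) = 1555438761 / 2184605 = 712.00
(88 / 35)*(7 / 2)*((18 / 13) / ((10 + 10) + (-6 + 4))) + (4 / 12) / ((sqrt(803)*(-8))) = 44 / 65-sqrt(803) / 19272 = 0.68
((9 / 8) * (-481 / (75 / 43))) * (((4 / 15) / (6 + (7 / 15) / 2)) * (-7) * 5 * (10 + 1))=434343 / 85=5109.92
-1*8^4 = -4096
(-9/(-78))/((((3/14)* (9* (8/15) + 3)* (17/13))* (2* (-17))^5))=-35/30123686112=-0.00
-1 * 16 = -16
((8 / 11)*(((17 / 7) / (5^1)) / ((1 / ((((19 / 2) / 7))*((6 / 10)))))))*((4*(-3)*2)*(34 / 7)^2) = -107535744 / 660275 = -162.87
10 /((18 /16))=80 /9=8.89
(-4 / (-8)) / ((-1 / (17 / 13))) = -17 / 26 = -0.65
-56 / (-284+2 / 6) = 168 / 851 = 0.20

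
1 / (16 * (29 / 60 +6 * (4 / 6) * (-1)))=-15 / 844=-0.02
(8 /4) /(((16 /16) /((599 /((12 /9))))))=1797 /2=898.50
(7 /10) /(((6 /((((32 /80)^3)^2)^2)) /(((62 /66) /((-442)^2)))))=55552 /5902415771484375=0.00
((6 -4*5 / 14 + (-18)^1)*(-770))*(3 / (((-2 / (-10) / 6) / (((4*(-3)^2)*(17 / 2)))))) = 284763600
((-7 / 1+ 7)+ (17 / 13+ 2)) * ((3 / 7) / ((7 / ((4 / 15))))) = 172 / 3185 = 0.05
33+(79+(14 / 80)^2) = 179249 / 1600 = 112.03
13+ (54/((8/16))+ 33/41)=4994/41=121.80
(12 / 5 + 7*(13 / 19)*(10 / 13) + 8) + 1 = 1433 / 95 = 15.08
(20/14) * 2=20/7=2.86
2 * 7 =14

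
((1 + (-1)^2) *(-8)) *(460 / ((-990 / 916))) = 674176 / 99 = 6809.86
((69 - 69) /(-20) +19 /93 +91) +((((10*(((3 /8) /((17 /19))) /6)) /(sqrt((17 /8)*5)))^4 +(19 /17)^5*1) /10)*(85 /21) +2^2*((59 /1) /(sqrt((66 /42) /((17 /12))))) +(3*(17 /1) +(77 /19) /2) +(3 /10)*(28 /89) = 145081545695675713 /1000343551831680 +118*sqrt(3927) /33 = 369.11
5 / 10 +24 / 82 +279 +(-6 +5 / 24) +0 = 269617 / 984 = 274.00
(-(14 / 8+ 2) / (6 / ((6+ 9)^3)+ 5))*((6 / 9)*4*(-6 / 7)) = 67500 / 39389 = 1.71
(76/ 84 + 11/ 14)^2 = 5041/ 1764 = 2.86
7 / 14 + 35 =71 / 2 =35.50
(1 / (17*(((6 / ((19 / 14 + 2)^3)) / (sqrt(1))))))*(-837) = -28966617 / 93296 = -310.48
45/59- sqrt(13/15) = 45/59- sqrt(195)/15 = -0.17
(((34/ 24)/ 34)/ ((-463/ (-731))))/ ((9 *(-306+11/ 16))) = -1462/ 61067385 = -0.00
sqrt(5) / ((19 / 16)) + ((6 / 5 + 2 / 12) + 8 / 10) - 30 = -167 / 6 + 16 * sqrt(5) / 19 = -25.95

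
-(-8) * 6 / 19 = 48 / 19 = 2.53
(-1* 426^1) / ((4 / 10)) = -1065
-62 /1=-62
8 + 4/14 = 58/7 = 8.29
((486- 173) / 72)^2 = 97969 / 5184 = 18.90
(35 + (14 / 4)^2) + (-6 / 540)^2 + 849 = 3629813 / 4050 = 896.25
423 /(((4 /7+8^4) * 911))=2961 /26123836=0.00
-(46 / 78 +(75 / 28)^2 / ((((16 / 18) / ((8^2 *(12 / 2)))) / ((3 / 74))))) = -17852773 / 141414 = -126.24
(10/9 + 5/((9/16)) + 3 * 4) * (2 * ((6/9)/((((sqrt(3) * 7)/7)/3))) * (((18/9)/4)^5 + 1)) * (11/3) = 1331 * sqrt(3)/12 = 192.11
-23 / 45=-0.51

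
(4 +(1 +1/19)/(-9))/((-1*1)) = -664/171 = -3.88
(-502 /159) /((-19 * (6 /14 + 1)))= 1757 /15105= 0.12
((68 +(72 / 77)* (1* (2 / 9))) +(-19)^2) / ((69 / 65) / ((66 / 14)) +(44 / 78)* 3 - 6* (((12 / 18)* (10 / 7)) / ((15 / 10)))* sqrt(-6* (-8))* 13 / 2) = -3194780732000* sqrt(3) / 2211487532773 - 61848394335 / 2211487532773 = -2.53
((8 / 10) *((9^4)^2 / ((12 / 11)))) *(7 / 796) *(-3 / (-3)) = 1104865839 / 3980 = 277604.48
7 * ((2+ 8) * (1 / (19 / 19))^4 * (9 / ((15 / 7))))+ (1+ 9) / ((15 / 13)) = 908 / 3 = 302.67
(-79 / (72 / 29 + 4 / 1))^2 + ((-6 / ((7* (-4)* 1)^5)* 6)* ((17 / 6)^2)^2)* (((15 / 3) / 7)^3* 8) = 8714212287750653 / 58680324444672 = 148.50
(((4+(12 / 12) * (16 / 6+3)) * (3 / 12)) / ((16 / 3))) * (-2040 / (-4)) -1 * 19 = 6787 / 32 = 212.09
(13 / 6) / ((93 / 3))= 13 / 186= 0.07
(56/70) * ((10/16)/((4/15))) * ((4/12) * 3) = 15/8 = 1.88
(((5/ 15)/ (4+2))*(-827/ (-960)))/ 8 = 827/ 138240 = 0.01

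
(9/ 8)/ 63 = 0.02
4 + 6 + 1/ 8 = 81/ 8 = 10.12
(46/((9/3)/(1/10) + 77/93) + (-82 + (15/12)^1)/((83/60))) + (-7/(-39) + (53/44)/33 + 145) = 132259103767/1497250612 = 88.33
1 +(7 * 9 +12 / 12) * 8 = 513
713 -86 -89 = 538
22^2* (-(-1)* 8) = 3872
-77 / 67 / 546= -11 / 5226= -0.00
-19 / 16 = -1.19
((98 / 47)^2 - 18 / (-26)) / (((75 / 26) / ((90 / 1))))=157.25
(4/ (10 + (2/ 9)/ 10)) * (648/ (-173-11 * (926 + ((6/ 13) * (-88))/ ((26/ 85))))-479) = -43226673660/ 226075927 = -191.20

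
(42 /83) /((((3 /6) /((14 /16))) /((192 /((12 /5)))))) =5880 /83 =70.84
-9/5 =-1.80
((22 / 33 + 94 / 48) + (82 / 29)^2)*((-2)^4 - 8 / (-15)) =2215043 / 12615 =175.59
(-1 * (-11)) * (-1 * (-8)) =88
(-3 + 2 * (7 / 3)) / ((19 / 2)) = 10 / 57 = 0.18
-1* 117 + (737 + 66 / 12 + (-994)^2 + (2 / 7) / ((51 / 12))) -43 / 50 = 2941265604 / 2975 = 988660.71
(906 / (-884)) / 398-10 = -10.00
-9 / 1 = -9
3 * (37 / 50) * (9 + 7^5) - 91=931013 / 25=37240.52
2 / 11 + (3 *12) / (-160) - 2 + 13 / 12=-1267 / 1320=-0.96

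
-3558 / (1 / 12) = -42696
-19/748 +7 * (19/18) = 49571/6732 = 7.36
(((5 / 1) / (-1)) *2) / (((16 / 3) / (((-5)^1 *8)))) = 75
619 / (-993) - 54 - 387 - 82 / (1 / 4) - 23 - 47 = -833746 / 993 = -839.62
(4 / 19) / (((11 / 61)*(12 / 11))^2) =3721 / 684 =5.44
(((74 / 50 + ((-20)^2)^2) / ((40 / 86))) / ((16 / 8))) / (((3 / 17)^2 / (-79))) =-3926968324121 / 9000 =-436329813.79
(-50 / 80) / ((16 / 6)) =-15 / 64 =-0.23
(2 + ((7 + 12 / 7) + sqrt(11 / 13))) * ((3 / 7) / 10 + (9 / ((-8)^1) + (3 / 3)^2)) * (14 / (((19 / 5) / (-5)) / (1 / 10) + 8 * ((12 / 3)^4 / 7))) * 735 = -34.51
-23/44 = -0.52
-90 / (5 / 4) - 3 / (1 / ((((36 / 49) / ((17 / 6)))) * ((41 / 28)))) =-426474 / 5831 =-73.14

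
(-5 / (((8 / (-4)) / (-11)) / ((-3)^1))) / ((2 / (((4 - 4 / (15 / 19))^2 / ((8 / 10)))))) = 176 / 3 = 58.67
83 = 83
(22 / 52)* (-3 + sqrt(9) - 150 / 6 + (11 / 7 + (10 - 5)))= -1419 / 182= -7.80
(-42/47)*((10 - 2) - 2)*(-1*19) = 101.87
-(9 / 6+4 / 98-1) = -53 / 98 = -0.54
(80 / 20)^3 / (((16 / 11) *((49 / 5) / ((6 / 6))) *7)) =0.64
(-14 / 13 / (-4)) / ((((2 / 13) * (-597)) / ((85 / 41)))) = -595 / 97908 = -0.01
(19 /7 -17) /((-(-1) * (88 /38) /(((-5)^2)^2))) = -296875 /77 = -3855.52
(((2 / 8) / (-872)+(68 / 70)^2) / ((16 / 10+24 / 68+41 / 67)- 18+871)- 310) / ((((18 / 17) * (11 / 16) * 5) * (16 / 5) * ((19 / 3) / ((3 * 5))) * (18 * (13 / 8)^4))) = -27006912636080752 / 53772238087645077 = -0.50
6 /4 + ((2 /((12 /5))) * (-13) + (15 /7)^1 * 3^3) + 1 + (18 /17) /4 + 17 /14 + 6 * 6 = 31060 /357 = 87.00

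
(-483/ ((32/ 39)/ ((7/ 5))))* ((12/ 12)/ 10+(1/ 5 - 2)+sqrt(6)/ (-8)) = 131859* sqrt(6)/ 1280+2241603/ 1600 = 1653.34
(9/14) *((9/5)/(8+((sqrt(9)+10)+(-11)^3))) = -81/91700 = -0.00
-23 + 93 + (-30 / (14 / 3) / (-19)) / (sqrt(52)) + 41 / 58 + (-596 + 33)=-492.25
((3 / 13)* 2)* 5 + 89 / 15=1607 / 195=8.24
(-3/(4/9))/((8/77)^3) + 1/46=-283505969/47104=-6018.72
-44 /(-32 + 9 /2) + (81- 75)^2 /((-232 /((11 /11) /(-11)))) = 5149 /3190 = 1.61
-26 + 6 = -20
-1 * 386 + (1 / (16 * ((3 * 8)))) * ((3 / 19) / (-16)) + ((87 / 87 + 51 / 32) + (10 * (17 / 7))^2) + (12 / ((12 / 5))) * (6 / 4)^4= 441783695 / 1906688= 231.70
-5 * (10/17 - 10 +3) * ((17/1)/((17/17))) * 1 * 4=2180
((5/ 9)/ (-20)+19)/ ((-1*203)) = -683/ 7308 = -0.09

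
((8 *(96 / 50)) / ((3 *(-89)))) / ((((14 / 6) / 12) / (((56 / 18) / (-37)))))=2048 / 82325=0.02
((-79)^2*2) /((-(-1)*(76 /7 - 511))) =-87374 /3501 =-24.96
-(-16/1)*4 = 64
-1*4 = -4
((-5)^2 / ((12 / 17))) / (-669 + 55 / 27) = -3825 / 72032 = -0.05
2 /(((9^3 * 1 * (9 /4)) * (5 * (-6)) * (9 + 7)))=-1 /393660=-0.00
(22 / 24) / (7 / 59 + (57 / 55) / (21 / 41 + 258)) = 126110435 / 16873992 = 7.47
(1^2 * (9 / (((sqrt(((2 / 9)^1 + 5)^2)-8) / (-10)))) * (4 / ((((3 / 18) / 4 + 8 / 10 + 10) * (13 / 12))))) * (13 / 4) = 35.86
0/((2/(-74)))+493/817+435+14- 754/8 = 355.35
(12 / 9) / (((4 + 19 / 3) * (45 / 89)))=356 / 1395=0.26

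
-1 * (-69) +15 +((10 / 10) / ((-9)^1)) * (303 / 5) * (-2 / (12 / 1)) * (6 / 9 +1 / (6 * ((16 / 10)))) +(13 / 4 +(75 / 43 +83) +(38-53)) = 29323931 / 185760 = 157.86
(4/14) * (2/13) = 4/91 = 0.04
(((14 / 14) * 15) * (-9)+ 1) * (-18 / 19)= 2412 / 19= 126.95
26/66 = 13/33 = 0.39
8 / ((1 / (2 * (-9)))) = -144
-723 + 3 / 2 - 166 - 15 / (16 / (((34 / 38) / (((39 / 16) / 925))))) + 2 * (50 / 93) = -55348375 / 45942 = -1204.74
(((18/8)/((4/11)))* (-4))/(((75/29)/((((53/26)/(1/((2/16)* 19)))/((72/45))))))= -963699/33280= -28.96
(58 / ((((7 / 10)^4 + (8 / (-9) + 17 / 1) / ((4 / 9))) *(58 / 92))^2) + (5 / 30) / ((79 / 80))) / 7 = 3224754154040 / 81090018538809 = 0.04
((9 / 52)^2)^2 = 6561 / 7311616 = 0.00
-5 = -5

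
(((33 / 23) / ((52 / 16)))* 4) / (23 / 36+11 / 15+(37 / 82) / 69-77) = -0.02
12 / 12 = 1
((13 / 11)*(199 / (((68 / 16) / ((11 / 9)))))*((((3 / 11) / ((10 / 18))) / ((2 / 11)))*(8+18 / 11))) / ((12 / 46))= 6307106 / 935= 6745.57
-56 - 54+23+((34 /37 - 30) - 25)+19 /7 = -35837 /259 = -138.37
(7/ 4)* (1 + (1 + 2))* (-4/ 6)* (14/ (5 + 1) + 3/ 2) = -161/ 9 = -17.89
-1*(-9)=9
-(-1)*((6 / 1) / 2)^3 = 27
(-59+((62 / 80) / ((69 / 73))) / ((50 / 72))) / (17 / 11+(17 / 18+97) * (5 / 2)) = -65827278 / 280533875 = -0.23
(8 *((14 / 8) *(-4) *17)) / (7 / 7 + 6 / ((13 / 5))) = -12376 / 43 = -287.81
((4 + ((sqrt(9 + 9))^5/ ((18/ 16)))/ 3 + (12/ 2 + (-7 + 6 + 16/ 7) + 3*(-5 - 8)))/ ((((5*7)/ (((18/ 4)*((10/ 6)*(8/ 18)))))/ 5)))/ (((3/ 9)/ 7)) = -1940/ 7 + 2880*sqrt(2) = 3795.79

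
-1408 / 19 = -74.11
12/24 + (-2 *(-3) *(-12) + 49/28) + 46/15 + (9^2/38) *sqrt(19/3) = -4001/60 + 27 *sqrt(57)/38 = -61.32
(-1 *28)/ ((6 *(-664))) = 7/ 996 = 0.01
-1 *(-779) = 779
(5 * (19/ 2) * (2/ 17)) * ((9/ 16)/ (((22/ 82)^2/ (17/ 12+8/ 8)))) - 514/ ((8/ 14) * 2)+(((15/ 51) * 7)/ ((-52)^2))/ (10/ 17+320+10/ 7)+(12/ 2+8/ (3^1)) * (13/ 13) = -42911419228705/ 127884446976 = -335.55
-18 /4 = -9 /2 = -4.50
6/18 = 1/3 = 0.33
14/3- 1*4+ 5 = 17/3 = 5.67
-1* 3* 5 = -15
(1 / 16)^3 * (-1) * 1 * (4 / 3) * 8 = -1 / 384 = -0.00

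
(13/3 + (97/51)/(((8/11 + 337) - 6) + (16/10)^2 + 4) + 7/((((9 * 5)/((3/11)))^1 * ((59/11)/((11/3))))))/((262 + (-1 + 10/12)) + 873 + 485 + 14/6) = 36680918602/13622514161565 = 0.00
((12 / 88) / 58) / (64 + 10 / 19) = 57 / 1564376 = 0.00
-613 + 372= -241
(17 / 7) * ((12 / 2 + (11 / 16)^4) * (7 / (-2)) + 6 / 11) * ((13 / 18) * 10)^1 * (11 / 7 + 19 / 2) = -4123.89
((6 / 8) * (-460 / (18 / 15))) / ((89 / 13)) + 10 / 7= -50545 / 1246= -40.57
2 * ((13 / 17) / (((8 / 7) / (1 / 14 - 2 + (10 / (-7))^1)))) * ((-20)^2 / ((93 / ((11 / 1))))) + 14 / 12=-668411 / 3162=-211.39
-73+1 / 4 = -291 / 4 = -72.75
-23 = -23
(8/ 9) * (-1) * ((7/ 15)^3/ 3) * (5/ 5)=-2744/ 91125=-0.03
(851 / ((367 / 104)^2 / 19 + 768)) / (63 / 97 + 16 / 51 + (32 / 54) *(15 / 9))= 23359068173376 / 41160885872575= 0.57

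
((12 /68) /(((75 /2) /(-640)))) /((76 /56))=-3584 /1615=-2.22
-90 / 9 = -10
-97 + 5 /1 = -92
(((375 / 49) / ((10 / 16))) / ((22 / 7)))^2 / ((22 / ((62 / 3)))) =930000 / 65219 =14.26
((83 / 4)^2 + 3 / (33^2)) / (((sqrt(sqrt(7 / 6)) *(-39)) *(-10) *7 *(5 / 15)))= 2500723 *6^(1 / 4) *7^(3 / 4) / 36996960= 0.46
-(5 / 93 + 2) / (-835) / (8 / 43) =0.01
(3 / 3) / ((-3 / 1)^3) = -1 / 27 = -0.04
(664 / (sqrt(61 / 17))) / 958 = 332 * sqrt(1037) / 29219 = 0.37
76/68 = 19/17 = 1.12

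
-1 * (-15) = 15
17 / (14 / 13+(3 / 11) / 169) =31603 / 2005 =15.76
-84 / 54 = -14 / 9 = -1.56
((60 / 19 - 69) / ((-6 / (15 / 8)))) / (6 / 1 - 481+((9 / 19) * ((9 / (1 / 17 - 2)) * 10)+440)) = -13761 / 38096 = -0.36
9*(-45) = -405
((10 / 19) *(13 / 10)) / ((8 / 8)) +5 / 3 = 134 / 57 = 2.35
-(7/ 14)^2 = -1/ 4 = -0.25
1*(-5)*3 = -15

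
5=5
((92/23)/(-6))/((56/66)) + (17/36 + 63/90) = 487/1260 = 0.39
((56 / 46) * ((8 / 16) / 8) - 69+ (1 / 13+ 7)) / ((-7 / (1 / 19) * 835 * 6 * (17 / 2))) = 10567 / 967701540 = 0.00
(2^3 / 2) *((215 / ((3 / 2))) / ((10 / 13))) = 2236 / 3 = 745.33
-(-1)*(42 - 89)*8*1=-376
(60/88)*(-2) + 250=2735/11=248.64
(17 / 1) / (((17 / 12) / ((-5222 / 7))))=-8952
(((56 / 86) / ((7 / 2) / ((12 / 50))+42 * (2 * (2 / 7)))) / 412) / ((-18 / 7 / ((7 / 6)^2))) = -2401 / 110733858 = -0.00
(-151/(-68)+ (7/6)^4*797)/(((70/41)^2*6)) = 54767102713/647740800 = 84.55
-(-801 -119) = 920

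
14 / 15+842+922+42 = 1806.93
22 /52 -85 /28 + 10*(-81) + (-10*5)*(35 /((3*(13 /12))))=-491791 /364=-1351.07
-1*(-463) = 463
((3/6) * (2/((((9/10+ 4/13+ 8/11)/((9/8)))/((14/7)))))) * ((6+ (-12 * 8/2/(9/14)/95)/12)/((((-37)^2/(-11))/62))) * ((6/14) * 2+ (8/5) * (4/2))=-35134131604/2519035295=-13.95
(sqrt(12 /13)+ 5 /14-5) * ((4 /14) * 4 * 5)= -1300 /49+ 80 * sqrt(39) /91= -21.04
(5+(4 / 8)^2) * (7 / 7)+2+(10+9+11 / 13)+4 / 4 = 1461 / 52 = 28.10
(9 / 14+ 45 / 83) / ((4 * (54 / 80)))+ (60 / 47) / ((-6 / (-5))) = 41035 / 27307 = 1.50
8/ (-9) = -8/ 9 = -0.89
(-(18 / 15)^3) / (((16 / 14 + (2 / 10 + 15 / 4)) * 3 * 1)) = -2016 / 17825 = -0.11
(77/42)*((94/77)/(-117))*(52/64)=-47/3024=-0.02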